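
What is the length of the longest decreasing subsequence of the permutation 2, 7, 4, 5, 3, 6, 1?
4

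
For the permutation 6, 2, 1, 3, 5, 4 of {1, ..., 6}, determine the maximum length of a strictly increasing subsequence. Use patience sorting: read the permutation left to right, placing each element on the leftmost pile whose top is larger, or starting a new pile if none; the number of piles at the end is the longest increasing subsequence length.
6: new pile. tops = [6]
2: onto pile 1 (replacing 6). tops = [2]
1: onto pile 1 (replacing 2). tops = [1]
3: new pile. tops = [1, 3]
5: new pile. tops = [1, 3, 5]
4: onto pile 3 (replacing 5). tops = [1, 3, 4]

3 piles, so the longest increasing subsequence has length 3.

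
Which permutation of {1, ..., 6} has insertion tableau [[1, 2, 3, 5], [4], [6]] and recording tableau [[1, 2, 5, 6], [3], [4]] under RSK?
1 6 4 2 3 5

Reverse the RSK construction: for i from n down to 1, find the cell of Q containing i, remove the entry at that cell from P, and reverse-bump it up through P; the value ejected from row 1 is w(i).

Step i=6: Q has 6 at row 1, column 4; remove that cell from P, ejecting 5. So w(6) = 5. P is now [[1, 2, 3], [4], [6]].
Step i=5: Q has 5 at row 1, column 3; remove that cell from P, ejecting 3. So w(5) = 3. P is now [[1, 2], [4], [6]].
Step i=4: Q has 4 at row 3, column 1; remove 6 from row 3 of P and reverse-bump: 6 enters row 2 and ejects 4; 4 enters row 1 and ejects 2. So w(4) = 2. P is now [[1, 4], [6]].
Step i=3: Q has 3 at row 2, column 1; remove 6 from row 2 of P and reverse-bump: 6 enters row 1 and ejects 4. So w(3) = 4. P is now [[1, 6]].
Step i=2: Q has 2 at row 1, column 2; remove that cell from P, ejecting 6. So w(2) = 6. P is now [[1]].
Step i=1: Q has 1 at row 1, column 1; remove that cell from P, ejecting 1. So w(1) = 1. P is now [].

So w = 1 6 4 2 3 5.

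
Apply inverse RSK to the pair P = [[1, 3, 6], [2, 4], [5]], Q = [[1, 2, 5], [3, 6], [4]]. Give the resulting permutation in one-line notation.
2 5 4 1 6 3

Reverse RSK: for i = n, n-1, ..., 1, locate i in Q, remove the corresponding corner cell from P, and reverse-bump its entry up through P; the value ejected from row 1 is w(i).

So w = 2 5 4 1 6 3.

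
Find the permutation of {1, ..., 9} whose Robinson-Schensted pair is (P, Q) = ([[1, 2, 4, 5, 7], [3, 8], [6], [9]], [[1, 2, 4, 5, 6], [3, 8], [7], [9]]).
Reverse RSK: for i = n, n-1, ..., 1, locate i in Q, remove the corresponding corner cell from P, and reverse-bump its entry up through P; the value ejected from row 1 is w(i).

So w = 1 9 3 4 6 8 5 7 2.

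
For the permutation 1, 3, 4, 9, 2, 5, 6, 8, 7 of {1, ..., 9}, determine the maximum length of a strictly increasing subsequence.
6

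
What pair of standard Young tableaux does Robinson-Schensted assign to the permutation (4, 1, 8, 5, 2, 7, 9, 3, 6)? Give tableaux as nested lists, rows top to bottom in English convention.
P = [[1, 2, 3, 6], [4, 5, 7, 9], [8]], Q = [[1, 3, 6, 7], [2, 4, 8, 9], [5]]

Insert each entry of the permutation into P by Schensted row insertion, recording in Q the position of each new cell.

Insert 4: appended to row 1. P = [[4]].
Insert 1: 1 bumps 4 from row 1; 4 starts row 2. P = [[1], [4]].
Insert 8: appended to row 1. P = [[1, 8], [4]].
Insert 5: 5 bumps 8 from row 1; 8 appends to row 2. P = [[1, 5], [4, 8]].
Insert 2: 2 bumps 5 from row 1; 5 bumps 8 from row 2; 8 starts row 3. P = [[1, 2], [4, 5], [8]].
Insert 7: appended to row 1. P = [[1, 2, 7], [4, 5], [8]].
Insert 9: appended to row 1. P = [[1, 2, 7, 9], [4, 5], [8]].
Insert 3: 3 bumps 7 from row 1; 7 appends to row 2. P = [[1, 2, 3, 9], [4, 5, 7], [8]].
Insert 6: 6 bumps 9 from row 1; 9 appends to row 2. P = [[1, 2, 3, 6], [4, 5, 7, 9], [8]].

So P = [[1, 2, 3, 6], [4, 5, 7, 9], [8]], Q = [[1, 3, 6, 7], [2, 4, 8, 9], [5]].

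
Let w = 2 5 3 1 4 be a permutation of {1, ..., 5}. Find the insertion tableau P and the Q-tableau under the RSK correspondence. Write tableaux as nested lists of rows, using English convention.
P = [[1, 3, 4], [2], [5]], Q = [[1, 2, 5], [3], [4]]

Insert each entry of the permutation into P by Schensted row insertion, recording in Q the position of each new cell.

After inserting 2: P = [[2]].
After inserting 5: P = [[2, 5]].
After inserting 3: P = [[2, 3], [5]].
After inserting 1: P = [[1, 3], [2], [5]].
After inserting 4: P = [[1, 3, 4], [2], [5]].

So P = [[1, 3, 4], [2], [5]], Q = [[1, 2, 5], [3], [4]].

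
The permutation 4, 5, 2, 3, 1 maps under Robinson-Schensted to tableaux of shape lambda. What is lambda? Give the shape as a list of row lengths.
RSK row insertion gives P = [[1, 3], [2, 5], [4]], which has shape [2, 2, 1].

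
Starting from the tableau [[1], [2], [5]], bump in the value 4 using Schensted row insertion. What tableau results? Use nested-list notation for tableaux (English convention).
[[1, 4], [2], [5]]

4 is larger than every entry of row 1, so it is appended to row 1. The new tableau is [[1, 4], [2], [5]].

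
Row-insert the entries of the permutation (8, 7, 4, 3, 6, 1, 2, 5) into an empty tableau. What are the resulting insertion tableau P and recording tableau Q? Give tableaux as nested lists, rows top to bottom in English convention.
Insert each entry of the permutation into P by Schensted row insertion, recording in Q the position of each new cell.

Insert 8: appended to row 1. P = [[8]], Q = [[1]].
Insert 7: 7 bumps 8 from row 1; 8 starts row 2. P = [[7], [8]], Q = [[1], [2]].
Insert 4: 4 bumps 7 from row 1; 7 bumps 8 from row 2; 8 starts row 3. P = [[4], [7], [8]], Q = [[1], [2], [3]].
Insert 3: 3 bumps 4 from row 1; 4 bumps 7 from row 2; 7 bumps 8 from row 3; 8 starts row 4. P = [[3], [4], [7], [8]], Q = [[1], [2], [3], [4]].
Insert 6: appended to row 1. P = [[3, 6], [4], [7], [8]], Q = [[1, 5], [2], [3], [4]].
Insert 1: 1 bumps 3 from row 1; 3 bumps 4 from row 2; 4 bumps 7 from row 3; 7 bumps 8 from row 4; 8 starts row 5. P = [[1, 6], [3], [4], [7], [8]], Q = [[1, 5], [2], [3], [4], [6]].
Insert 2: 2 bumps 6 from row 1; 6 appends to row 2. P = [[1, 2], [3, 6], [4], [7], [8]], Q = [[1, 5], [2, 7], [3], [4], [6]].
Insert 5: appended to row 1. P = [[1, 2, 5], [3, 6], [4], [7], [8]], Q = [[1, 5, 8], [2, 7], [3], [4], [6]].

So P = [[1, 2, 5], [3, 6], [4], [7], [8]], Q = [[1, 5, 8], [2, 7], [3], [4], [6]].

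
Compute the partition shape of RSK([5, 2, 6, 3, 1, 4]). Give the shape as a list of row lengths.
[3, 2, 1]

Row-insert each entry into an empty tableau.

After inserting 5: P = [[5]].
After inserting 2: P = [[2], [5]].
After inserting 6: P = [[2, 6], [5]].
After inserting 3: P = [[2, 3], [5, 6]].
After inserting 1: P = [[1, 3], [2, 6], [5]].
After inserting 4: P = [[1, 3, 4], [2, 6], [5]].

The final insertion tableau P = [[1, 3, 4], [2, 6], [5]] has shape [3, 2, 1].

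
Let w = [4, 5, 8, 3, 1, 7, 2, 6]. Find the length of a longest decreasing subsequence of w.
3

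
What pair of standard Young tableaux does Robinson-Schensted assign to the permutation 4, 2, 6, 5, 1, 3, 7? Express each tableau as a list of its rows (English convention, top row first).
Insert each entry of the permutation into P by Schensted row insertion, recording in Q the position of each new cell.

After inserting 4: P = [[4]].
After inserting 2: P = [[2], [4]].
After inserting 6: P = [[2, 6], [4]].
After inserting 5: P = [[2, 5], [4, 6]].
After inserting 1: P = [[1, 5], [2, 6], [4]].
After inserting 3: P = [[1, 3], [2, 5], [4, 6]].
After inserting 7: P = [[1, 3, 7], [2, 5], [4, 6]].

So P = [[1, 3, 7], [2, 5], [4, 6]], Q = [[1, 3, 7], [2, 4], [5, 6]].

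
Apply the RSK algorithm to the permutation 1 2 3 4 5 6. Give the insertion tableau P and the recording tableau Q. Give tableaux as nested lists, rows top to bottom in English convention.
P = [[1, 2, 3, 4, 5, 6]], Q = [[1, 2, 3, 4, 5, 6]]

Insert each entry of the permutation into P by Schensted row insertion, recording in Q the position of each new cell.

Insert 1: appended to row 1. P = [[1]].
Insert 2: appended to row 1. P = [[1, 2]].
Insert 3: appended to row 1. P = [[1, 2, 3]].
Insert 4: appended to row 1. P = [[1, 2, 3, 4]].
Insert 5: appended to row 1. P = [[1, 2, 3, 4, 5]].
Insert 6: appended to row 1. P = [[1, 2, 3, 4, 5, 6]].

So P = [[1, 2, 3, 4, 5, 6]], Q = [[1, 2, 3, 4, 5, 6]].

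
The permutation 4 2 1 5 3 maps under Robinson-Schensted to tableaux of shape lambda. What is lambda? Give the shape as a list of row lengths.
[2, 2, 1]

Row-insert each entry into an empty tableau.

After inserting 4: P = [[4]].
After inserting 2: P = [[2], [4]].
After inserting 1: P = [[1], [2], [4]].
After inserting 5: P = [[1, 5], [2], [4]].
After inserting 3: P = [[1, 3], [2, 5], [4]].

The final insertion tableau P = [[1, 3], [2, 5], [4]] has shape [2, 2, 1].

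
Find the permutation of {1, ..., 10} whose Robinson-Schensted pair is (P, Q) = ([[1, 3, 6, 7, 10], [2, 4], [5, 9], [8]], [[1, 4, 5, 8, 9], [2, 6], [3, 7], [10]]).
8 2 1 5 9 6 4 7 10 3

Reverse the RSK construction: for i from n down to 1, find the cell of Q containing i, remove the entry at that cell from P, and reverse-bump it up through P; the value ejected from row 1 is w(i).

Step i=10: Q has 10 at row 4, column 1; remove 8 from row 4 of P and reverse-bump: 8 enters row 3 and ejects 5; 5 enters row 2 and ejects 4; 4 enters row 1 and ejects 3. So w(10) = 3. P is now [[1, 4, 6, 7, 10], [2, 5], [8, 9]].
Step i=9: Q has 9 at row 1, column 5; remove that cell from P, ejecting 10. So w(9) = 10. P is now [[1, 4, 6, 7], [2, 5], [8, 9]].
Step i=8: Q has 8 at row 1, column 4; remove that cell from P, ejecting 7. So w(8) = 7. P is now [[1, 4, 6], [2, 5], [8, 9]].
Step i=7: Q has 7 at row 3, column 2; remove 9 from row 3 of P and reverse-bump: 9 enters row 2 and ejects 5; 5 enters row 1 and ejects 4. So w(7) = 4. P is now [[1, 5, 6], [2, 9], [8]].
Step i=6: Q has 6 at row 2, column 2; remove 9 from row 2 of P and reverse-bump: 9 enters row 1 and ejects 6. So w(6) = 6. P is now [[1, 5, 9], [2], [8]].
Step i=5: Q has 5 at row 1, column 3; remove that cell from P, ejecting 9. So w(5) = 9. P is now [[1, 5], [2], [8]].
Step i=4: Q has 4 at row 1, column 2; remove that cell from P, ejecting 5. So w(4) = 5. P is now [[1], [2], [8]].
Step i=3: Q has 3 at row 3, column 1; remove 8 from row 3 of P and reverse-bump: 8 enters row 2 and ejects 2; 2 enters row 1 and ejects 1. So w(3) = 1. P is now [[2], [8]].
Step i=2: Q has 2 at row 2, column 1; remove 8 from row 2 of P and reverse-bump: 8 enters row 1 and ejects 2. So w(2) = 2. P is now [[8]].
Step i=1: Q has 1 at row 1, column 1; remove that cell from P, ejecting 8. So w(1) = 8. P is now [].

So w = 8 2 1 5 9 6 4 7 10 3.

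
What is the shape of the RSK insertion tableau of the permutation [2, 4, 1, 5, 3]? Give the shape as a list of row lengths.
Row-insert each entry into an empty tableau.

After inserting 2: P = [[2]].
After inserting 4: P = [[2, 4]].
After inserting 1: P = [[1, 4], [2]].
After inserting 5: P = [[1, 4, 5], [2]].
After inserting 3: P = [[1, 3, 5], [2, 4]].

The final insertion tableau P = [[1, 3, 5], [2, 4]] has shape [3, 2].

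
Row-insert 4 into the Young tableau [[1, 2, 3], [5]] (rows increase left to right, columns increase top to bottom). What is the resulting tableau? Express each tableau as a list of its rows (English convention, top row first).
[[1, 2, 3, 4], [5]]

4 is larger than every entry of row 1, so it is appended to row 1. The new tableau is [[1, 2, 3, 4], [5]].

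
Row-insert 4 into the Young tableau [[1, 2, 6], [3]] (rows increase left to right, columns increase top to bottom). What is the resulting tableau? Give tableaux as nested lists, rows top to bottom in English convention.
In row 1, 4 replaces 6 (the leftmost entry greater than 4); 6 is bumped to row 2. 6 is appended to row 2. The new tableau is [[1, 2, 4], [3, 6]].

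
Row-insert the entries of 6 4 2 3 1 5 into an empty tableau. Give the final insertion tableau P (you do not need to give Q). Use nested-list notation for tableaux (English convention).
Insert 6: appended to row 1. P = [[6]].
Insert 4: 4 bumps 6 from row 1; 6 starts row 2. P = [[4], [6]].
Insert 2: 2 bumps 4 from row 1; 4 bumps 6 from row 2; 6 starts row 3. P = [[2], [4], [6]].
Insert 3: appended to row 1. P = [[2, 3], [4], [6]].
Insert 1: 1 bumps 2 from row 1; 2 bumps 4 from row 2; 4 bumps 6 from row 3; 6 starts row 4. P = [[1, 3], [2], [4], [6]].
Insert 5: appended to row 1. P = [[1, 3, 5], [2], [4], [6]].

So P = [[1, 3, 5], [2], [4], [6]].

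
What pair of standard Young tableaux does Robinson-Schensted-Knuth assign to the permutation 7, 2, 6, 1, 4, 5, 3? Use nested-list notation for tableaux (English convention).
P = [[1, 3, 5], [2, 4], [6], [7]], Q = [[1, 3, 6], [2, 5], [4], [7]]

Insert each entry of the permutation into P by Schensted row insertion, recording in Q the position of each new cell.

After inserting 7: P = [[7]].
After inserting 2: P = [[2], [7]].
After inserting 6: P = [[2, 6], [7]].
After inserting 1: P = [[1, 6], [2], [7]].
After inserting 4: P = [[1, 4], [2, 6], [7]].
After inserting 5: P = [[1, 4, 5], [2, 6], [7]].
After inserting 3: P = [[1, 3, 5], [2, 4], [6], [7]].

So P = [[1, 3, 5], [2, 4], [6], [7]], Q = [[1, 3, 6], [2, 5], [4], [7]].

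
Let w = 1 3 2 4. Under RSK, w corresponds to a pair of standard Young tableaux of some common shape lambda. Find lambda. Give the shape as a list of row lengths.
Row-insert each entry into an empty tableau.

After inserting 1: P = [[1]].
After inserting 3: P = [[1, 3]].
After inserting 2: P = [[1, 2], [3]].
After inserting 4: P = [[1, 2, 4], [3]].

The final insertion tableau P = [[1, 2, 4], [3]] has shape [3, 1].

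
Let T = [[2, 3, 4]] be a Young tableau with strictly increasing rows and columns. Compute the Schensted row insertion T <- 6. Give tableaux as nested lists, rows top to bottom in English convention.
6 is larger than every entry of row 1, so it is appended to row 1. The new tableau is [[2, 3, 4, 6]].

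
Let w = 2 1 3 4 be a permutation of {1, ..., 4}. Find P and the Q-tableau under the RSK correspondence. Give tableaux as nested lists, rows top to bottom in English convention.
Insert each entry of the permutation into P by Schensted row insertion, recording in Q the position of each new cell.

Insert 2: appended to row 1. P = [[2]].
Insert 1: 1 bumps 2 from row 1; 2 starts row 2. P = [[1], [2]].
Insert 3: appended to row 1. P = [[1, 3], [2]].
Insert 4: appended to row 1. P = [[1, 3, 4], [2]].

So P = [[1, 3, 4], [2]], Q = [[1, 3, 4], [2]].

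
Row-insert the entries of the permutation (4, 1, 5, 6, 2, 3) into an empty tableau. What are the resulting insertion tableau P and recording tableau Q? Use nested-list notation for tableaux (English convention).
Insert each entry of the permutation into P by Schensted row insertion, recording in Q the position of each new cell.

After inserting 4: P = [[4]].
After inserting 1: P = [[1], [4]].
After inserting 5: P = [[1, 5], [4]].
After inserting 6: P = [[1, 5, 6], [4]].
After inserting 2: P = [[1, 2, 6], [4, 5]].
After inserting 3: P = [[1, 2, 3], [4, 5, 6]].

So P = [[1, 2, 3], [4, 5, 6]], Q = [[1, 3, 4], [2, 5, 6]].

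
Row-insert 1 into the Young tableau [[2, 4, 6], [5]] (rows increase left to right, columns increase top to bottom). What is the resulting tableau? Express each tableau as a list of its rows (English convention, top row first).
[[1, 4, 6], [2], [5]]

In row 1, 1 replaces 2 (the leftmost entry greater than 1); 2 is bumped to row 2. In row 2, 2 replaces 5 (the leftmost entry greater than 2); 5 is bumped to row 3. 5 starts a new row 3. The new tableau is [[1, 4, 6], [2], [5]].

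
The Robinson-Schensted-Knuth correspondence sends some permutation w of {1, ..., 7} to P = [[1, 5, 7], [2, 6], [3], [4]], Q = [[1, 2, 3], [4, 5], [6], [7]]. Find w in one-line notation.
4 6 7 3 5 2 1

Reverse the RSK construction: for i from n down to 1, find the cell of Q containing i, remove the entry at that cell from P, and reverse-bump it up through P; the value ejected from row 1 is w(i).

Step i=7: Q has 7 at row 4, column 1; remove 4 from row 4 of P and reverse-bump: 4 enters row 3 and ejects 3; 3 enters row 2 and ejects 2; 2 enters row 1 and ejects 1. So w(7) = 1. P is now [[2, 5, 7], [3, 6], [4]].
Step i=6: Q has 6 at row 3, column 1; remove 4 from row 3 of P and reverse-bump: 4 enters row 2 and ejects 3; 3 enters row 1 and ejects 2. So w(6) = 2. P is now [[3, 5, 7], [4, 6]].
Step i=5: Q has 5 at row 2, column 2; remove 6 from row 2 of P and reverse-bump: 6 enters row 1 and ejects 5. So w(5) = 5. P is now [[3, 6, 7], [4]].
Step i=4: Q has 4 at row 2, column 1; remove 4 from row 2 of P and reverse-bump: 4 enters row 1 and ejects 3. So w(4) = 3. P is now [[4, 6, 7]].
Step i=3: Q has 3 at row 1, column 3; remove that cell from P, ejecting 7. So w(3) = 7. P is now [[4, 6]].
Step i=2: Q has 2 at row 1, column 2; remove that cell from P, ejecting 6. So w(2) = 6. P is now [[4]].
Step i=1: Q has 1 at row 1, column 1; remove that cell from P, ejecting 4. So w(1) = 4. P is now [].

So w = 4 6 7 3 5 2 1.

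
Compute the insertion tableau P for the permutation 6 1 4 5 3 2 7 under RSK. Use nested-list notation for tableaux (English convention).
P = [[1, 2, 5, 7], [3], [4], [6]]

Insert 6: appended to row 1. P = [[6]].
Insert 1: 1 bumps 6 from row 1; 6 starts row 2. P = [[1], [6]].
Insert 4: appended to row 1. P = [[1, 4], [6]].
Insert 5: appended to row 1. P = [[1, 4, 5], [6]].
Insert 3: 3 bumps 4 from row 1; 4 bumps 6 from row 2; 6 starts row 3. P = [[1, 3, 5], [4], [6]].
Insert 2: 2 bumps 3 from row 1; 3 bumps 4 from row 2; 4 bumps 6 from row 3; 6 starts row 4. P = [[1, 2, 5], [3], [4], [6]].
Insert 7: appended to row 1. P = [[1, 2, 5, 7], [3], [4], [6]].

So P = [[1, 2, 5, 7], [3], [4], [6]].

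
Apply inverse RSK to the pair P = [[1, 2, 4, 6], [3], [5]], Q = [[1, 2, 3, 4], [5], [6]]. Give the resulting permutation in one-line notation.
Reverse the RSK construction: for i from n down to 1, find the cell of Q containing i, remove the entry at that cell from P, and reverse-bump it up through P; the value ejected from row 1 is w(i).

Step i=6: Q has 6 at row 3, column 1; remove 5 from row 3 of P and reverse-bump: 5 enters row 2 and ejects 3; 3 enters row 1 and ejects 2. So w(6) = 2. P is now [[1, 3, 4, 6], [5]].
Step i=5: Q has 5 at row 2, column 1; remove 5 from row 2 of P and reverse-bump: 5 enters row 1 and ejects 4. So w(5) = 4. P is now [[1, 3, 5, 6]].
Step i=4: Q has 4 at row 1, column 4; remove that cell from P, ejecting 6. So w(4) = 6. P is now [[1, 3, 5]].
Step i=3: Q has 3 at row 1, column 3; remove that cell from P, ejecting 5. So w(3) = 5. P is now [[1, 3]].
Step i=2: Q has 2 at row 1, column 2; remove that cell from P, ejecting 3. So w(2) = 3. P is now [[1]].
Step i=1: Q has 1 at row 1, column 1; remove that cell from P, ejecting 1. So w(1) = 1. P is now [].

So w = 1 3 5 6 4 2.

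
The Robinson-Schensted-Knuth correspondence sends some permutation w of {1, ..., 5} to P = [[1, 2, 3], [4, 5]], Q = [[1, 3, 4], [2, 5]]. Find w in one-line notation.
Reverse RSK: for i = n, n-1, ..., 1, locate i in Q, remove the corresponding corner cell from P, and reverse-bump its entry up through P; the value ejected from row 1 is w(i).

So w = 4 1 2 5 3.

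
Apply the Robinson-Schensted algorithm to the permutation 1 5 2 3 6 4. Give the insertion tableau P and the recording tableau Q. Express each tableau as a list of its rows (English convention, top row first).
Insert each entry of the permutation into P by Schensted row insertion, recording in Q the position of each new cell.

Insert 1: appended to row 1. P = [[1]].
Insert 5: appended to row 1. P = [[1, 5]].
Insert 2: 2 bumps 5 from row 1; 5 starts row 2. P = [[1, 2], [5]].
Insert 3: appended to row 1. P = [[1, 2, 3], [5]].
Insert 6: appended to row 1. P = [[1, 2, 3, 6], [5]].
Insert 4: 4 bumps 6 from row 1; 6 appends to row 2. P = [[1, 2, 3, 4], [5, 6]].

So P = [[1, 2, 3, 4], [5, 6]], Q = [[1, 2, 4, 5], [3, 6]].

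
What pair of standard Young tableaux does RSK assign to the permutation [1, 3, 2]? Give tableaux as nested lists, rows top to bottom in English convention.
P = [[1, 2], [3]], Q = [[1, 2], [3]]

Insert each entry of the permutation into P by Schensted row insertion, recording in Q the position of each new cell.

Insert 1: appended to row 1. P = [[1]].
Insert 3: appended to row 1. P = [[1, 3]].
Insert 2: 2 bumps 3 from row 1; 3 starts row 2. P = [[1, 2], [3]].

So P = [[1, 2], [3]], Q = [[1, 2], [3]].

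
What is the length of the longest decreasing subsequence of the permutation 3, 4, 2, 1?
3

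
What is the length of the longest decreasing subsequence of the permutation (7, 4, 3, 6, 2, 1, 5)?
5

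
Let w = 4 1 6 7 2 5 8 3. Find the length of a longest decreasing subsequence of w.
3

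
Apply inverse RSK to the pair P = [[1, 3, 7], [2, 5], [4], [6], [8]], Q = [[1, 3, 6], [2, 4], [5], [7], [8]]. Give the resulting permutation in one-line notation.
Reverse the RSK construction: for i from n down to 1, find the cell of Q containing i, remove the entry at that cell from P, and reverse-bump it up through P; the value ejected from row 1 is w(i).

Step i=8: Q has 8 at row 5, column 1; remove 8 from row 5 of P and reverse-bump: 8 enters row 4 and ejects 6; 6 enters row 3 and ejects 4; 4 enters row 2 and ejects 2; 2 enters row 1 and ejects 1. So w(8) = 1. P is now [[2, 3, 7], [4, 5], [6], [8]].
Step i=7: Q has 7 at row 4, column 1; remove 8 from row 4 of P and reverse-bump: 8 enters row 3 and ejects 6; 6 enters row 2 and ejects 5; 5 enters row 1 and ejects 3. So w(7) = 3. P is now [[2, 5, 7], [4, 6], [8]].
Step i=6: Q has 6 at row 1, column 3; remove that cell from P, ejecting 7. So w(6) = 7. P is now [[2, 5], [4, 6], [8]].
Step i=5: Q has 5 at row 3, column 1; remove 8 from row 3 of P and reverse-bump: 8 enters row 2 and ejects 6; 6 enters row 1 and ejects 5. So w(5) = 5. P is now [[2, 6], [4, 8]].
Step i=4: Q has 4 at row 2, column 2; remove 8 from row 2 of P and reverse-bump: 8 enters row 1 and ejects 6. So w(4) = 6. P is now [[2, 8], [4]].
Step i=3: Q has 3 at row 1, column 2; remove that cell from P, ejecting 8. So w(3) = 8. P is now [[2], [4]].
Step i=2: Q has 2 at row 2, column 1; remove 4 from row 2 of P and reverse-bump: 4 enters row 1 and ejects 2. So w(2) = 2. P is now [[4]].
Step i=1: Q has 1 at row 1, column 1; remove that cell from P, ejecting 4. So w(1) = 4. P is now [].

So w = 4 2 8 6 5 7 3 1.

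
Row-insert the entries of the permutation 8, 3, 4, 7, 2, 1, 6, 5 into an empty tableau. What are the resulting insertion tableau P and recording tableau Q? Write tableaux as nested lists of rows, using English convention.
P = [[1, 4, 5], [2, 6], [3, 7], [8]], Q = [[1, 3, 4], [2, 7], [5, 8], [6]]

Insert each entry of the permutation into P by Schensted row insertion, recording in Q the position of each new cell.

Insert 8: appended to row 1. P = [[8]].
Insert 3: 3 bumps 8 from row 1; 8 starts row 2. P = [[3], [8]].
Insert 4: appended to row 1. P = [[3, 4], [8]].
Insert 7: appended to row 1. P = [[3, 4, 7], [8]].
Insert 2: 2 bumps 3 from row 1; 3 bumps 8 from row 2; 8 starts row 3. P = [[2, 4, 7], [3], [8]].
Insert 1: 1 bumps 2 from row 1; 2 bumps 3 from row 2; 3 bumps 8 from row 3; 8 starts row 4. P = [[1, 4, 7], [2], [3], [8]].
Insert 6: 6 bumps 7 from row 1; 7 appends to row 2. P = [[1, 4, 6], [2, 7], [3], [8]].
Insert 5: 5 bumps 6 from row 1; 6 bumps 7 from row 2; 7 appends to row 3. P = [[1, 4, 5], [2, 6], [3, 7], [8]].

So P = [[1, 4, 5], [2, 6], [3, 7], [8]], Q = [[1, 3, 4], [2, 7], [5, 8], [6]].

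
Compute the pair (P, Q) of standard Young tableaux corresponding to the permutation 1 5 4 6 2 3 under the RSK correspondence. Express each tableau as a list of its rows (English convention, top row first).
P = [[1, 2, 3], [4, 6], [5]], Q = [[1, 2, 4], [3, 6], [5]]

Insert each entry of the permutation into P by Schensted row insertion, recording in Q the position of each new cell.

Insert 1: appended to row 1. P = [[1]].
Insert 5: appended to row 1. P = [[1, 5]].
Insert 4: 4 bumps 5 from row 1; 5 starts row 2. P = [[1, 4], [5]].
Insert 6: appended to row 1. P = [[1, 4, 6], [5]].
Insert 2: 2 bumps 4 from row 1; 4 bumps 5 from row 2; 5 starts row 3. P = [[1, 2, 6], [4], [5]].
Insert 3: 3 bumps 6 from row 1; 6 appends to row 2. P = [[1, 2, 3], [4, 6], [5]].

So P = [[1, 2, 3], [4, 6], [5]], Q = [[1, 2, 4], [3, 6], [5]].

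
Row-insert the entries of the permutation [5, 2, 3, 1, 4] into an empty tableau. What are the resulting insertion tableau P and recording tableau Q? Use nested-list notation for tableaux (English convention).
Insert each entry of the permutation into P by Schensted row insertion, recording in Q the position of each new cell.

After inserting 5: P = [[5]].
After inserting 2: P = [[2], [5]].
After inserting 3: P = [[2, 3], [5]].
After inserting 1: P = [[1, 3], [2], [5]].
After inserting 4: P = [[1, 3, 4], [2], [5]].

So P = [[1, 3, 4], [2], [5]], Q = [[1, 3, 5], [2], [4]].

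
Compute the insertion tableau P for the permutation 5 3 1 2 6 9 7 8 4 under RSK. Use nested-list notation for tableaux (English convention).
After inserting 5: P = [[5]].
After inserting 3: P = [[3], [5]].
After inserting 1: P = [[1], [3], [5]].
After inserting 2: P = [[1, 2], [3], [5]].
After inserting 6: P = [[1, 2, 6], [3], [5]].
After inserting 9: P = [[1, 2, 6, 9], [3], [5]].
After inserting 7: P = [[1, 2, 6, 7], [3, 9], [5]].
After inserting 8: P = [[1, 2, 6, 7, 8], [3, 9], [5]].
After inserting 4: P = [[1, 2, 4, 7, 8], [3, 6], [5, 9]].

So P = [[1, 2, 4, 7, 8], [3, 6], [5, 9]].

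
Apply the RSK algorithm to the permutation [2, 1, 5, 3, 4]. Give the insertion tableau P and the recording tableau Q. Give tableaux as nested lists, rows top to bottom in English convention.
Insert each entry of the permutation into P by Schensted row insertion, recording in Q the position of each new cell.

After inserting 2: P = [[2]].
After inserting 1: P = [[1], [2]].
After inserting 5: P = [[1, 5], [2]].
After inserting 3: P = [[1, 3], [2, 5]].
After inserting 4: P = [[1, 3, 4], [2, 5]].

So P = [[1, 3, 4], [2, 5]], Q = [[1, 3, 5], [2, 4]].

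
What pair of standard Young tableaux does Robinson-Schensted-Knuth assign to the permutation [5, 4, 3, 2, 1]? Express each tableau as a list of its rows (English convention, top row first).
P = [[1], [2], [3], [4], [5]], Q = [[1], [2], [3], [4], [5]]

Insert each entry of the permutation into P by Schensted row insertion, recording in Q the position of each new cell.

Insert 5: appended to row 1. P = [[5]], Q = [[1]].
Insert 4: 4 bumps 5 from row 1; 5 starts row 2. P = [[4], [5]], Q = [[1], [2]].
Insert 3: 3 bumps 4 from row 1; 4 bumps 5 from row 2; 5 starts row 3. P = [[3], [4], [5]], Q = [[1], [2], [3]].
Insert 2: 2 bumps 3 from row 1; 3 bumps 4 from row 2; 4 bumps 5 from row 3; 5 starts row 4. P = [[2], [3], [4], [5]], Q = [[1], [2], [3], [4]].
Insert 1: 1 bumps 2 from row 1; 2 bumps 3 from row 2; 3 bumps 4 from row 3; 4 bumps 5 from row 4; 5 starts row 5. P = [[1], [2], [3], [4], [5]], Q = [[1], [2], [3], [4], [5]].

So P = [[1], [2], [3], [4], [5]], Q = [[1], [2], [3], [4], [5]].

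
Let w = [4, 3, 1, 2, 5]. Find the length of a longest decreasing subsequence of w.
3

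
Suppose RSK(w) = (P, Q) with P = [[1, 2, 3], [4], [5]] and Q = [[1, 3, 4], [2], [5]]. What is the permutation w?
Reverse the RSK construction: for i from n down to 1, find the cell of Q containing i, remove the entry at that cell from P, and reverse-bump it up through P; the value ejected from row 1 is w(i).

Step i=5: Q has 5 at row 3, column 1; remove 5 from row 3 of P and reverse-bump: 5 enters row 2 and ejects 4; 4 enters row 1 and ejects 3. So w(5) = 3. P is now [[1, 2, 4], [5]].
Step i=4: Q has 4 at row 1, column 3; remove that cell from P, ejecting 4. So w(4) = 4. P is now [[1, 2], [5]].
Step i=3: Q has 3 at row 1, column 2; remove that cell from P, ejecting 2. So w(3) = 2. P is now [[1], [5]].
Step i=2: Q has 2 at row 2, column 1; remove 5 from row 2 of P and reverse-bump: 5 enters row 1 and ejects 1. So w(2) = 1. P is now [[5]].
Step i=1: Q has 1 at row 1, column 1; remove that cell from P, ejecting 5. So w(1) = 5. P is now [].

So w = 5 1 2 4 3.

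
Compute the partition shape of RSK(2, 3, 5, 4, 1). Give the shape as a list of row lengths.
[3, 1, 1]

Row-insert each entry into an empty tableau.

After inserting 2: P = [[2]].
After inserting 3: P = [[2, 3]].
After inserting 5: P = [[2, 3, 5]].
After inserting 4: P = [[2, 3, 4], [5]].
After inserting 1: P = [[1, 3, 4], [2], [5]].

The final insertion tableau P = [[1, 3, 4], [2], [5]] has shape [3, 1, 1].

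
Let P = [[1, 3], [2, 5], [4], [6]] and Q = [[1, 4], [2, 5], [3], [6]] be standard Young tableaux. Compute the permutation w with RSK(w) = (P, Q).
6 4 2 5 3 1

Reverse the RSK construction: for i from n down to 1, find the cell of Q containing i, remove the entry at that cell from P, and reverse-bump it up through P; the value ejected from row 1 is w(i).

Step i=6: Q has 6 at row 4, column 1; remove 6 from row 4 of P and reverse-bump: 6 enters row 3 and ejects 4; 4 enters row 2 and ejects 2; 2 enters row 1 and ejects 1. So w(6) = 1. P is now [[2, 3], [4, 5], [6]].
Step i=5: Q has 5 at row 2, column 2; remove 5 from row 2 of P and reverse-bump: 5 enters row 1 and ejects 3. So w(5) = 3. P is now [[2, 5], [4], [6]].
Step i=4: Q has 4 at row 1, column 2; remove that cell from P, ejecting 5. So w(4) = 5. P is now [[2], [4], [6]].
Step i=3: Q has 3 at row 3, column 1; remove 6 from row 3 of P and reverse-bump: 6 enters row 2 and ejects 4; 4 enters row 1 and ejects 2. So w(3) = 2. P is now [[4], [6]].
Step i=2: Q has 2 at row 2, column 1; remove 6 from row 2 of P and reverse-bump: 6 enters row 1 and ejects 4. So w(2) = 4. P is now [[6]].
Step i=1: Q has 1 at row 1, column 1; remove that cell from P, ejecting 6. So w(1) = 6. P is now [].

So w = 6 4 2 5 3 1.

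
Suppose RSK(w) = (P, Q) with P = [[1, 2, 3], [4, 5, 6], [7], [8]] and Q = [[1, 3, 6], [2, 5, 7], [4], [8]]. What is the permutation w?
8 4 5 1 2 7 6 3

Reverse RSK: for i = n, n-1, ..., 1, locate i in Q, remove the corresponding corner cell from P, and reverse-bump its entry up through P; the value ejected from row 1 is w(i).

So w = 8 4 5 1 2 7 6 3.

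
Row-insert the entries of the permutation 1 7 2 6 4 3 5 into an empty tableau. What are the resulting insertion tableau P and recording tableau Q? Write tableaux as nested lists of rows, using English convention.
P = [[1, 2, 3, 5], [4], [6], [7]], Q = [[1, 2, 4, 7], [3], [5], [6]]

Insert each entry of the permutation into P by Schensted row insertion, recording in Q the position of each new cell.

After inserting 1: P = [[1]].
After inserting 7: P = [[1, 7]].
After inserting 2: P = [[1, 2], [7]].
After inserting 6: P = [[1, 2, 6], [7]].
After inserting 4: P = [[1, 2, 4], [6], [7]].
After inserting 3: P = [[1, 2, 3], [4], [6], [7]].
After inserting 5: P = [[1, 2, 3, 5], [4], [6], [7]].

So P = [[1, 2, 3, 5], [4], [6], [7]], Q = [[1, 2, 4, 7], [3], [5], [6]].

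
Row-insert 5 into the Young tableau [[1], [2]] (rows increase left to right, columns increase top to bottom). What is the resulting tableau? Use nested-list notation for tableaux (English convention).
[[1, 5], [2]]

5 is larger than every entry of row 1, so it is appended to row 1. The new tableau is [[1, 5], [2]].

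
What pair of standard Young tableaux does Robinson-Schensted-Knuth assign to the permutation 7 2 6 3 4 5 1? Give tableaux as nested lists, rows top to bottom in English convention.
Insert each entry of the permutation into P by Schensted row insertion, recording in Q the position of each new cell.

Insert 7: appended to row 1. P = [[7]], Q = [[1]].
Insert 2: 2 bumps 7 from row 1; 7 starts row 2. P = [[2], [7]], Q = [[1], [2]].
Insert 6: appended to row 1. P = [[2, 6], [7]], Q = [[1, 3], [2]].
Insert 3: 3 bumps 6 from row 1; 6 bumps 7 from row 2; 7 starts row 3. P = [[2, 3], [6], [7]], Q = [[1, 3], [2], [4]].
Insert 4: appended to row 1. P = [[2, 3, 4], [6], [7]], Q = [[1, 3, 5], [2], [4]].
Insert 5: appended to row 1. P = [[2, 3, 4, 5], [6], [7]], Q = [[1, 3, 5, 6], [2], [4]].
Insert 1: 1 bumps 2 from row 1; 2 bumps 6 from row 2; 6 bumps 7 from row 3; 7 starts row 4. P = [[1, 3, 4, 5], [2], [6], [7]], Q = [[1, 3, 5, 6], [2], [4], [7]].

So P = [[1, 3, 4, 5], [2], [6], [7]], Q = [[1, 3, 5, 6], [2], [4], [7]].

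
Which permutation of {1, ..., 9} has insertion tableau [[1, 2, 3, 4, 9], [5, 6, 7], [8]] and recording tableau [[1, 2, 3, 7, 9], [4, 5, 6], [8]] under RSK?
Reverse the RSK construction: for i from n down to 1, find the cell of Q containing i, remove the entry at that cell from P, and reverse-bump it up through P; the value ejected from row 1 is w(i).

Step i=9: Q has 9 at row 1, column 5; remove that cell from P, ejecting 9. So w(9) = 9. P is now [[1, 2, 3, 4], [5, 6, 7], [8]].
Step i=8: Q has 8 at row 3, column 1; remove 8 from row 3 of P and reverse-bump: 8 enters row 2 and ejects 7; 7 enters row 1 and ejects 4. So w(8) = 4. P is now [[1, 2, 3, 7], [5, 6, 8]].
Step i=7: Q has 7 at row 1, column 4; remove that cell from P, ejecting 7. So w(7) = 7. P is now [[1, 2, 3], [5, 6, 8]].
Step i=6: Q has 6 at row 2, column 3; remove 8 from row 2 of P and reverse-bump: 8 enters row 1 and ejects 3. So w(6) = 3. P is now [[1, 2, 8], [5, 6]].
Step i=5: Q has 5 at row 2, column 2; remove 6 from row 2 of P and reverse-bump: 6 enters row 1 and ejects 2. So w(5) = 2. P is now [[1, 6, 8], [5]].
Step i=4: Q has 4 at row 2, column 1; remove 5 from row 2 of P and reverse-bump: 5 enters row 1 and ejects 1. So w(4) = 1. P is now [[5, 6, 8]].
Step i=3: Q has 3 at row 1, column 3; remove that cell from P, ejecting 8. So w(3) = 8. P is now [[5, 6]].
Step i=2: Q has 2 at row 1, column 2; remove that cell from P, ejecting 6. So w(2) = 6. P is now [[5]].
Step i=1: Q has 1 at row 1, column 1; remove that cell from P, ejecting 5. So w(1) = 5. P is now [].

So w = 5 6 8 1 2 3 7 4 9.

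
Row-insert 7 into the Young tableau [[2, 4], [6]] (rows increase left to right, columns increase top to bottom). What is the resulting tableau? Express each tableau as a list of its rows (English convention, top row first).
7 is larger than every entry of row 1, so it is appended to row 1. The new tableau is [[2, 4, 7], [6]].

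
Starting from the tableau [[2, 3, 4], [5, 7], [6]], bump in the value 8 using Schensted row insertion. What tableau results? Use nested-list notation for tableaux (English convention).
[[2, 3, 4, 8], [5, 7], [6]]

8 is larger than every entry of row 1, so it is appended to row 1. The new tableau is [[2, 3, 4, 8], [5, 7], [6]].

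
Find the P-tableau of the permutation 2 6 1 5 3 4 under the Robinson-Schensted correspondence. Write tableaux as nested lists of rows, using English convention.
Insert 2: appended to row 1. P = [[2]].
Insert 6: appended to row 1. P = [[2, 6]].
Insert 1: 1 bumps 2 from row 1; 2 starts row 2. P = [[1, 6], [2]].
Insert 5: 5 bumps 6 from row 1; 6 appends to row 2. P = [[1, 5], [2, 6]].
Insert 3: 3 bumps 5 from row 1; 5 bumps 6 from row 2; 6 starts row 3. P = [[1, 3], [2, 5], [6]].
Insert 4: appended to row 1. P = [[1, 3, 4], [2, 5], [6]].

So P = [[1, 3, 4], [2, 5], [6]].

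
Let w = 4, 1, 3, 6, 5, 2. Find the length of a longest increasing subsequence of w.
3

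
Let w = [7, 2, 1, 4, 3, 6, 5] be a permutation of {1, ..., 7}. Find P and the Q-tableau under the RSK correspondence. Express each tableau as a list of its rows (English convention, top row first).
P = [[1, 3, 5], [2, 4, 6], [7]], Q = [[1, 4, 6], [2, 5, 7], [3]]

Insert each entry of the permutation into P by Schensted row insertion, recording in Q the position of each new cell.

After inserting 7: P = [[7]].
After inserting 2: P = [[2], [7]].
After inserting 1: P = [[1], [2], [7]].
After inserting 4: P = [[1, 4], [2], [7]].
After inserting 3: P = [[1, 3], [2, 4], [7]].
After inserting 6: P = [[1, 3, 6], [2, 4], [7]].
After inserting 5: P = [[1, 3, 5], [2, 4, 6], [7]].

So P = [[1, 3, 5], [2, 4, 6], [7]], Q = [[1, 4, 6], [2, 5, 7], [3]].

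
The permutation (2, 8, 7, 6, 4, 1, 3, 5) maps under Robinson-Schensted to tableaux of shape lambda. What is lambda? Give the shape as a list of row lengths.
[3, 2, 1, 1, 1]

Row-insert each entry into an empty tableau.

After inserting 2: P = [[2]].
After inserting 8: P = [[2, 8]].
After inserting 7: P = [[2, 7], [8]].
After inserting 6: P = [[2, 6], [7], [8]].
After inserting 4: P = [[2, 4], [6], [7], [8]].
After inserting 1: P = [[1, 4], [2], [6], [7], [8]].
After inserting 3: P = [[1, 3], [2, 4], [6], [7], [8]].
After inserting 5: P = [[1, 3, 5], [2, 4], [6], [7], [8]].

The final insertion tableau P = [[1, 3, 5], [2, 4], [6], [7], [8]] has shape [3, 2, 1, 1, 1].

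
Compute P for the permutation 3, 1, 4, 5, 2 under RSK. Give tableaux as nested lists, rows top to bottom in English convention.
P = [[1, 2, 5], [3, 4]]

Insert 3: appended to row 1. P = [[3]].
Insert 1: 1 bumps 3 from row 1; 3 starts row 2. P = [[1], [3]].
Insert 4: appended to row 1. P = [[1, 4], [3]].
Insert 5: appended to row 1. P = [[1, 4, 5], [3]].
Insert 2: 2 bumps 4 from row 1; 4 appends to row 2. P = [[1, 2, 5], [3, 4]].

So P = [[1, 2, 5], [3, 4]].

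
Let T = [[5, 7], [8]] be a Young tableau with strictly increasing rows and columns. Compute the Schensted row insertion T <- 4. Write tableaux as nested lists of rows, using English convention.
[[4, 7], [5], [8]]

In row 1, 4 replaces 5 (the leftmost entry greater than 4); 5 is bumped to row 2. In row 2, 5 replaces 8 (the leftmost entry greater than 5); 8 is bumped to row 3. 8 starts a new row 3. The new tableau is [[4, 7], [5], [8]].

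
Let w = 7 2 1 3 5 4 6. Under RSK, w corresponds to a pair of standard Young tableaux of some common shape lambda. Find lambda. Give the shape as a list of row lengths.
[4, 2, 1]

Row-insert each entry into an empty tableau.

After inserting 7: P = [[7]].
After inserting 2: P = [[2], [7]].
After inserting 1: P = [[1], [2], [7]].
After inserting 3: P = [[1, 3], [2], [7]].
After inserting 5: P = [[1, 3, 5], [2], [7]].
After inserting 4: P = [[1, 3, 4], [2, 5], [7]].
After inserting 6: P = [[1, 3, 4, 6], [2, 5], [7]].

The final insertion tableau P = [[1, 3, 4, 6], [2, 5], [7]] has shape [4, 2, 1].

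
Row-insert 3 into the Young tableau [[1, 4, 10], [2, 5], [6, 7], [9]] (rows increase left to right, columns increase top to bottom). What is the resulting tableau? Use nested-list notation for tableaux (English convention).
[[1, 3, 10], [2, 4], [5, 7], [6], [9]]

In row 1, 3 replaces 4 (the leftmost entry greater than 3); 4 is bumped to row 2. In row 2, 4 replaces 5 (the leftmost entry greater than 4); 5 is bumped to row 3. In row 3, 5 replaces 6 (the leftmost entry greater than 5); 6 is bumped to row 4. In row 4, 6 replaces 9 (the leftmost entry greater than 6); 9 is bumped to row 5. 9 starts a new row 5. The new tableau is [[1, 3, 10], [2, 4], [5, 7], [6], [9]].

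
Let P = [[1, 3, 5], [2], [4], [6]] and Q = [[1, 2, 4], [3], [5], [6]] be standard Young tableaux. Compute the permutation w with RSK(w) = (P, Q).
2 6 4 5 3 1

Reverse the RSK construction: for i from n down to 1, find the cell of Q containing i, remove the entry at that cell from P, and reverse-bump it up through P; the value ejected from row 1 is w(i).

Step i=6: Q has 6 at row 4, column 1; remove 6 from row 4 of P and reverse-bump: 6 enters row 3 and ejects 4; 4 enters row 2 and ejects 2; 2 enters row 1 and ejects 1. So w(6) = 1. P is now [[2, 3, 5], [4], [6]].
Step i=5: Q has 5 at row 3, column 1; remove 6 from row 3 of P and reverse-bump: 6 enters row 2 and ejects 4; 4 enters row 1 and ejects 3. So w(5) = 3. P is now [[2, 4, 5], [6]].
Step i=4: Q has 4 at row 1, column 3; remove that cell from P, ejecting 5. So w(4) = 5. P is now [[2, 4], [6]].
Step i=3: Q has 3 at row 2, column 1; remove 6 from row 2 of P and reverse-bump: 6 enters row 1 and ejects 4. So w(3) = 4. P is now [[2, 6]].
Step i=2: Q has 2 at row 1, column 2; remove that cell from P, ejecting 6. So w(2) = 6. P is now [[2]].
Step i=1: Q has 1 at row 1, column 1; remove that cell from P, ejecting 2. So w(1) = 2. P is now [].

So w = 2 6 4 5 3 1.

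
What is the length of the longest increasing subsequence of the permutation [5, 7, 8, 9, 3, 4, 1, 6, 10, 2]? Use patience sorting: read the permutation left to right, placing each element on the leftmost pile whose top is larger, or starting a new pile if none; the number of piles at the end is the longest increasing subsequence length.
5: new pile. tops = [5]
7: new pile. tops = [5, 7]
8: new pile. tops = [5, 7, 8]
9: new pile. tops = [5, 7, 8, 9]
3: onto pile 1 (replacing 5). tops = [3, 7, 8, 9]
4: onto pile 2 (replacing 7). tops = [3, 4, 8, 9]
1: onto pile 1 (replacing 3). tops = [1, 4, 8, 9]
6: onto pile 3 (replacing 8). tops = [1, 4, 6, 9]
10: new pile. tops = [1, 4, 6, 9, 10]
2: onto pile 2 (replacing 4). tops = [1, 2, 6, 9, 10]

5 piles, so the longest increasing subsequence has length 5.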